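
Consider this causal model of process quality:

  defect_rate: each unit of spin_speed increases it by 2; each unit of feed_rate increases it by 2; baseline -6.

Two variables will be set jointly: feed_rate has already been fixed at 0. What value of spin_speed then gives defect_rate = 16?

spin_speed = 11

With feed_rate held at 0:
Substituting into the defect_rate equation gives defect_rate = 2*spin_speed - 6.
Solve 2*spin_speed - 6 = 16: spin_speed = (16 + 6) / 2 = 11.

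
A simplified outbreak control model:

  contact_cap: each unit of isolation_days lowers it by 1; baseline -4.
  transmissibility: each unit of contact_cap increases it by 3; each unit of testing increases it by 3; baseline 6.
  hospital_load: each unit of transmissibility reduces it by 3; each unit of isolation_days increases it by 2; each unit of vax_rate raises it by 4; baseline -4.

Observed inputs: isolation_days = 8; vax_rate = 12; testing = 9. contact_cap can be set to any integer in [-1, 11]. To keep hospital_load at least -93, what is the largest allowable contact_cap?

contact_cap = 6

Intervening on contact_cap fixes its value directly, overriding its dependence on isolation_days.
Substituting into the transmissibility equation gives transmissibility = 3*contact_cap + 33.
hospital_load becomes -9*contact_cap - 39.
Require -9*contact_cap - 39 ≥ -93, so contact_cap ≤ 6.
The largest integer in [-1, 11] satisfying this is 6.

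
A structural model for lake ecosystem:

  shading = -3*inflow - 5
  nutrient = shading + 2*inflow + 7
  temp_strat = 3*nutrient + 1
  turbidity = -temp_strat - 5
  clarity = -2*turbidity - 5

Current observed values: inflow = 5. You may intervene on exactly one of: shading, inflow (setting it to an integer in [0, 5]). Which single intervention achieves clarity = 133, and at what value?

set shading = 4

Intervening on shading: with other inputs at their observed values, clarity = 6*shading + 109. Solving for 133 gives shading = 4, within [0, 5].
Intervening on inflow: clarity = -6*inflow + 19. Reaching 133 requires inflow = -19, outside [0, 5].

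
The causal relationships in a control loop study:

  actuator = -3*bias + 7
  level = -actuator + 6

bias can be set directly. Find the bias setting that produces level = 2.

Substituting into the level equation gives level = 3*bias - 1.
Solve 3*bias - 1 = 2: bias = (2 + 1) / 3 = 1.

bias = 1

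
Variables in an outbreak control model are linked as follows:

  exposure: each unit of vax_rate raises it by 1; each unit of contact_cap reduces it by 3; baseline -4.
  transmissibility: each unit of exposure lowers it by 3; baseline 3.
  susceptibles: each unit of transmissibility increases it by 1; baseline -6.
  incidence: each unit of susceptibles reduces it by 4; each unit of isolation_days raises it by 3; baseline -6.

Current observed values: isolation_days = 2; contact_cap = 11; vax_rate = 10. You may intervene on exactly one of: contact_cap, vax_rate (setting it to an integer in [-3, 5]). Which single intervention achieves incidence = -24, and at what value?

Intervening on contact_cap: with other inputs at their observed values, incidence = -36*contact_cap + 84. Solving for -24 gives contact_cap = 3, within [-3, 5].
Intervening on vax_rate: incidence = 12*vax_rate - 432. Reaching -24 requires vax_rate = 34, outside [-3, 5].

set contact_cap = 3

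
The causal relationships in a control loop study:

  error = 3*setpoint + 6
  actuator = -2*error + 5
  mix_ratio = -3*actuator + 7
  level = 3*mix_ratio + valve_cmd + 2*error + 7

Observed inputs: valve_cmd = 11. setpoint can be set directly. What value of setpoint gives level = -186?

setpoint = -5

Substituting into the actuator equation gives actuator = -6*setpoint - 7.
Substituting into the mix_ratio equation gives mix_ratio = 18*setpoint + 28.
level becomes 60*setpoint + 114.
Solve 60*setpoint + 114 = -186: setpoint = (-186 - 114) / 60 = -5.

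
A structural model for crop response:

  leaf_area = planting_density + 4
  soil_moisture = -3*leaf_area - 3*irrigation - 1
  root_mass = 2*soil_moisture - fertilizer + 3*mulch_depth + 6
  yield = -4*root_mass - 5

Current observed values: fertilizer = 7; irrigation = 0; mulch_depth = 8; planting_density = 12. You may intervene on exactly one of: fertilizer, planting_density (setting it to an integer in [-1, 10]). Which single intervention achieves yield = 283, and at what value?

Intervening on fertilizer: with other inputs at their observed values, yield = 4*fertilizer + 267. Solving for 283 gives fertilizer = 4, within [-1, 10].
Intervening on planting_density: yield = 24*planting_density + 7. Reaching 283 requires planting_density = 23/2, not an integer.

set fertilizer = 4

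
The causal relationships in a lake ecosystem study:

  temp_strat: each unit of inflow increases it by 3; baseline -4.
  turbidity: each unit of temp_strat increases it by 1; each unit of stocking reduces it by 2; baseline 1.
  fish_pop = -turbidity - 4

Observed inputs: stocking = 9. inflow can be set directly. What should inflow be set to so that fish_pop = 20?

Substituting into the turbidity equation gives turbidity = 3*inflow - 21.
This gives fish_pop = -3*inflow + 17.
Solve -3*inflow + 17 = 20: inflow = (20 - 17) / -3 = -1.

inflow = -1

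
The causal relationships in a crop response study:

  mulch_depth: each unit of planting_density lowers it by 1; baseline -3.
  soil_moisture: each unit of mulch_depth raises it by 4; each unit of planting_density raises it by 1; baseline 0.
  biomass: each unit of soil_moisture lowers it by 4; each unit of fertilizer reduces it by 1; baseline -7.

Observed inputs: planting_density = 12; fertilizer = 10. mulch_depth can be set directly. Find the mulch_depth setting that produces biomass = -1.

mulch_depth = -4

Intervening on mulch_depth fixes its value directly, overriding its dependence on planting_density.
Substituting into the soil_moisture equation gives soil_moisture = 4*mulch_depth + 12.
So biomass = -16*mulch_depth - 65.
Solve -16*mulch_depth - 65 = -1: mulch_depth = (-1 + 65) / -16 = -4.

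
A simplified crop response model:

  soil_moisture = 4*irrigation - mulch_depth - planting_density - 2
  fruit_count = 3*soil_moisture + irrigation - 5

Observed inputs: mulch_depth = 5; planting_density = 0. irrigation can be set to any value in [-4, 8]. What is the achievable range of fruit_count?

Substituting into the soil_moisture equation gives soil_moisture = 4*irrigation - 7.
Substituting into the fruit_count equation gives fruit_count = 13*irrigation - 26.
Linear in irrigation, so extremes are at the endpoints: irrigation = -4 gives fruit_count = -78; irrigation = 8 gives fruit_count = 78.

-78 to 78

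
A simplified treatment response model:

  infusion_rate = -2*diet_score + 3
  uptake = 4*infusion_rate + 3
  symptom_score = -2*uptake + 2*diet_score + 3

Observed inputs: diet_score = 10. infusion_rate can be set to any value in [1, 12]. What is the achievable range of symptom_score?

-79 to 9

Intervening on infusion_rate fixes its value directly, overriding its dependence on diet_score.
Substituting into the symptom_score equation gives symptom_score = -8*infusion_rate + 17.
Linear in infusion_rate, so extremes are at the endpoints: infusion_rate = 1 gives symptom_score = 9; infusion_rate = 12 gives symptom_score = -79.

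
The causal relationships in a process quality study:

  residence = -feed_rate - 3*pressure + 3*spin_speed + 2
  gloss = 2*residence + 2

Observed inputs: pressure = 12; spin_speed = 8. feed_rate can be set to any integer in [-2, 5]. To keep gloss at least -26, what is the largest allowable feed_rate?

feed_rate = 4

Substituting into the residence equation gives residence = -feed_rate - 10.
Substituting into the gloss equation gives gloss = -2*feed_rate - 18.
Require -2*feed_rate - 18 ≥ -26, so feed_rate ≤ 4.
The largest integer in [-2, 5] satisfying this is 4.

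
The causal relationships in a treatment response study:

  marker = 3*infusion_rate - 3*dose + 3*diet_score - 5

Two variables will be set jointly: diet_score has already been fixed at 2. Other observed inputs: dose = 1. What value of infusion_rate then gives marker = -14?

With diet_score held at 2:
Substituting into the marker equation gives marker = 3*infusion_rate - 2.
Solve 3*infusion_rate - 2 = -14: infusion_rate = (-14 + 2) / 3 = -4.

infusion_rate = -4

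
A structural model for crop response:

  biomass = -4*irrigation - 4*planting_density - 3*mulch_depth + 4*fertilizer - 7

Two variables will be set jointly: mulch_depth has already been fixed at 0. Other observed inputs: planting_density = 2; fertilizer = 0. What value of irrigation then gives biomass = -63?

With mulch_depth held at 0:
Substituting into the biomass equation gives biomass = -4*irrigation - 15.
Solve -4*irrigation - 15 = -63: irrigation = (-63 + 15) / -4 = 12.

irrigation = 12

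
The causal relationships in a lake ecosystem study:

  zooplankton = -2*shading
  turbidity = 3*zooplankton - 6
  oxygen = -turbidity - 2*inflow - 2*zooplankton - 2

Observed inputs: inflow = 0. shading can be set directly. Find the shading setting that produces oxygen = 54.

Substituting into the turbidity equation gives turbidity = -6*shading - 6.
Substituting into the oxygen equation gives oxygen = 10*shading + 4.
Solve 10*shading + 4 = 54: shading = (54 - 4) / 10 = 5.

shading = 5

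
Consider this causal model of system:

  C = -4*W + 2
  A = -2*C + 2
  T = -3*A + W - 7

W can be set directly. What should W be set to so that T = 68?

W = -3

Substituting into the A equation gives A = 8*W - 2.
This gives T = -23*W - 1.
Solve -23*W - 1 = 68: W = (68 + 1) / -23 = -3.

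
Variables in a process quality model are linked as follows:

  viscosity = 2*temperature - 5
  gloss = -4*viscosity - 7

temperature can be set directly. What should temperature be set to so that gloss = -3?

Substituting into the gloss equation gives gloss = -8*temperature + 13.
Solve -8*temperature + 13 = -3: temperature = (-3 - 13) / -8 = 2.

temperature = 2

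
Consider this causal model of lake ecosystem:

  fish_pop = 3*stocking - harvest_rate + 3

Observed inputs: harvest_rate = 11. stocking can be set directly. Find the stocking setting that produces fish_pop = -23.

Substituting into the fish_pop equation gives fish_pop = 3*stocking - 8.
Solve 3*stocking - 8 = -23: stocking = (-23 + 8) / 3 = -5.

stocking = -5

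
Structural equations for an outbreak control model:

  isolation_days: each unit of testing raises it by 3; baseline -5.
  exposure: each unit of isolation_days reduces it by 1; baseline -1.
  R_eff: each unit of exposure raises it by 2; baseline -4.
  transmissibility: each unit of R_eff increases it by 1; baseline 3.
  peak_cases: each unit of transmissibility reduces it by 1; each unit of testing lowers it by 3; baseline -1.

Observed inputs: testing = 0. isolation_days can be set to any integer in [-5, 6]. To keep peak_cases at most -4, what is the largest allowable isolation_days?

Intervening on isolation_days fixes its value directly, overriding its dependence on testing.
Substituting into the R_eff equation gives R_eff = -2*isolation_days - 6.
transmissibility becomes -2*isolation_days - 3.
Substituting into the peak_cases equation gives peak_cases = 2*isolation_days + 2.
Require 2*isolation_days + 2 ≤ -4, so isolation_days ≤ -3.
The largest integer in [-5, 6] satisfying this is -3.

isolation_days = -3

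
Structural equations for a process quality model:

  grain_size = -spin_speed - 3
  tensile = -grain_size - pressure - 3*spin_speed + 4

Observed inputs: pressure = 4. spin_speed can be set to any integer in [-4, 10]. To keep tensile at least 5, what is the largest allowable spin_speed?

spin_speed = -1

Substituting into the tensile equation gives tensile = -2*spin_speed + 3.
Require -2*spin_speed + 3 ≥ 5, so spin_speed ≤ -1.
The largest integer in [-4, 10] satisfying this is -1.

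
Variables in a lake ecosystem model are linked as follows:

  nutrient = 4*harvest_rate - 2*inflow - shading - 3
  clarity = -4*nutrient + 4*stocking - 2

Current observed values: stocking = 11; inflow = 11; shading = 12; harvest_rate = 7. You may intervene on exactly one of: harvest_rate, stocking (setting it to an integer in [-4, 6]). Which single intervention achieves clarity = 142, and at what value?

set harvest_rate = 3

Intervening on harvest_rate: with other inputs at their observed values, clarity = -16*harvest_rate + 190. Solving for 142 gives harvest_rate = 3, within [-4, 6].
Intervening on stocking: clarity = 4*stocking + 34. Reaching 142 requires stocking = 27, outside [-4, 6].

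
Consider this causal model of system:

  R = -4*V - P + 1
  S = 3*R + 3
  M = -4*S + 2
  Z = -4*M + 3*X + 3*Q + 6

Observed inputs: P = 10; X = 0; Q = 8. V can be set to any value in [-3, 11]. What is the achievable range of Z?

Substituting into the R equation gives R = -4*V - 9.
Substituting into the S equation gives S = -12*V - 24.
Substituting into the M equation gives M = 48*V + 98.
Substituting into the Z equation gives Z = -192*V - 362.
Linear in V, so extremes are at the endpoints: V = -3 gives Z = 214; V = 11 gives Z = -2474.

-2474 to 214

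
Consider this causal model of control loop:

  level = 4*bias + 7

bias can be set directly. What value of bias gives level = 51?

Solve 4*bias + 7 = 51: bias = (51 - 7) / 4 = 11.

bias = 11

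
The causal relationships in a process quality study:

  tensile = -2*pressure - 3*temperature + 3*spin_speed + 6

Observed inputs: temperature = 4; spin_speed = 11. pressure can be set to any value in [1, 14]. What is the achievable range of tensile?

-1 to 25

Substituting into the tensile equation gives tensile = -2*pressure + 27.
Linear in pressure, so extremes are at the endpoints: pressure = 1 gives tensile = 25; pressure = 14 gives tensile = -1.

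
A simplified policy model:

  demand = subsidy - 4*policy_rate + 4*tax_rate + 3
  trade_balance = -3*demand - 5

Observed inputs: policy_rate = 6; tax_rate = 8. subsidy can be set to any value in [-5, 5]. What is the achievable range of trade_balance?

Substituting into the demand equation gives demand = subsidy + 11.
Substituting into the trade_balance equation gives trade_balance = -3*subsidy - 38.
Linear in subsidy, so extremes are at the endpoints: subsidy = -5 gives trade_balance = -23; subsidy = 5 gives trade_balance = -53.

-53 to -23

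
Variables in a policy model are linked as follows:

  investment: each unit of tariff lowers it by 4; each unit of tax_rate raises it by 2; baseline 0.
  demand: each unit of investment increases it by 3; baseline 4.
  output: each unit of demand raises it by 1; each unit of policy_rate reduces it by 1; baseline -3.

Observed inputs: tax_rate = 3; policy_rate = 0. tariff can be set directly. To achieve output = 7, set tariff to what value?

Substituting into the investment equation gives investment = -4*tariff + 6.
This gives demand = -12*tariff + 22.
Substituting into the output equation gives output = -12*tariff + 19.
Solve -12*tariff + 19 = 7: tariff = (7 - 19) / -12 = 1.

tariff = 1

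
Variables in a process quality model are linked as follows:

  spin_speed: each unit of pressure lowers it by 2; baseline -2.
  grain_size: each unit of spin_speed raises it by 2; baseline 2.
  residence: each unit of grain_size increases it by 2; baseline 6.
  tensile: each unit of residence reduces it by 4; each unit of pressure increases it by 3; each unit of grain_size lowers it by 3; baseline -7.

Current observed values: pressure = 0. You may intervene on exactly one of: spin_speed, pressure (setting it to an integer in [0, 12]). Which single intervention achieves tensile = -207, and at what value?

set spin_speed = 7

Intervening on spin_speed: with other inputs at their observed values, tensile = -22*spin_speed - 53. Solving for -207 gives spin_speed = 7, within [0, 12].
Intervening on pressure: tensile = 47*pressure - 9. Reaching -207 requires pressure = -198/47, not an integer.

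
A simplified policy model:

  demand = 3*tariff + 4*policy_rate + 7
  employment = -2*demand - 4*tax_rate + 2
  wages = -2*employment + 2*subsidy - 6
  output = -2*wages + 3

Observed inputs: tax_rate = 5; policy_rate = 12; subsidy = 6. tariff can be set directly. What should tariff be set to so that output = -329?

Substituting into the demand equation gives demand = 3*tariff + 55.
employment becomes -6*tariff - 128.
This gives wages = 12*tariff + 262.
So output = -24*tariff - 521.
Solve -24*tariff - 521 = -329: tariff = (-329 + 521) / -24 = -8.

tariff = -8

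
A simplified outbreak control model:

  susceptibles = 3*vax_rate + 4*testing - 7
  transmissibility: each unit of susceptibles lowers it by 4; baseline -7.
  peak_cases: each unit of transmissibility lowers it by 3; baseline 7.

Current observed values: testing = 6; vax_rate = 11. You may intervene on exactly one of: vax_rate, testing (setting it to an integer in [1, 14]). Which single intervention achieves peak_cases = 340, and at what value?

Intervening on vax_rate: with other inputs at their observed values, peak_cases = 36*vax_rate + 232. Solving for 340 gives vax_rate = 3, within [1, 14].
Intervening on testing: peak_cases = 48*testing + 340. Reaching 340 requires testing = 0, outside [1, 14].

set vax_rate = 3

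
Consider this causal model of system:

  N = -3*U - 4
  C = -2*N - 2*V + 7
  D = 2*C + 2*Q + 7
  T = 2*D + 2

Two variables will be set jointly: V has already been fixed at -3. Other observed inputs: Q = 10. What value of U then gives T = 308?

With V held at -3:
Substituting into the C equation gives C = 6*U + 21.
This gives D = 12*U + 69.
Substituting into the T equation gives T = 24*U + 140.
Solve 24*U + 140 = 308: U = (308 - 140) / 24 = 7.

U = 7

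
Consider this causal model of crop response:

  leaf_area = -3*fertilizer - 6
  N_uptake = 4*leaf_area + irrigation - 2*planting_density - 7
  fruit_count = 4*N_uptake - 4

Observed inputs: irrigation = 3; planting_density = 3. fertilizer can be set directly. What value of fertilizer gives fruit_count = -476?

Substituting into the N_uptake equation gives N_uptake = -12*fertilizer - 34.
This gives fruit_count = -48*fertilizer - 140.
Solve -48*fertilizer - 140 = -476: fertilizer = (-476 + 140) / -48 = 7.

fertilizer = 7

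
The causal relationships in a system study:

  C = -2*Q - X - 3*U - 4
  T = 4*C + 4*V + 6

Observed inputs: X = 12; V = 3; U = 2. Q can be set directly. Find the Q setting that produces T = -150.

Q = 10

Substituting into the C equation gives C = -2*Q - 22.
Substituting into the T equation gives T = -8*Q - 70.
Solve -8*Q - 70 = -150: Q = (-150 + 70) / -8 = 10.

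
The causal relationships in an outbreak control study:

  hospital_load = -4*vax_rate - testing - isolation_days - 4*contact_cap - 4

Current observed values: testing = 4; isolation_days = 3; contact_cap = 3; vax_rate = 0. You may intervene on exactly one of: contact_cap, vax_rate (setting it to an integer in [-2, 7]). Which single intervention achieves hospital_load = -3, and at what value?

set contact_cap = -2

Intervening on contact_cap: with other inputs at their observed values, hospital_load = -4*contact_cap - 11. Solving for -3 gives contact_cap = -2, within [-2, 7].
Intervening on vax_rate: hospital_load = -4*vax_rate - 23. Reaching -3 requires vax_rate = -5, outside [-2, 7].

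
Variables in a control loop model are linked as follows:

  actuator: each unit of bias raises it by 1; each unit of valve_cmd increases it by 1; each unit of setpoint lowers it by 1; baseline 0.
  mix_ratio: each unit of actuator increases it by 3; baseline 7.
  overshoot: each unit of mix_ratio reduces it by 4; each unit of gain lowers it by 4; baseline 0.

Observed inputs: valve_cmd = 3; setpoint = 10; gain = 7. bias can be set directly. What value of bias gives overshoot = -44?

Substituting into the actuator equation gives actuator = bias - 7.
This gives mix_ratio = 3*bias - 14.
overshoot becomes -12*bias + 28.
Solve -12*bias + 28 = -44: bias = (-44 - 28) / -12 = 6.

bias = 6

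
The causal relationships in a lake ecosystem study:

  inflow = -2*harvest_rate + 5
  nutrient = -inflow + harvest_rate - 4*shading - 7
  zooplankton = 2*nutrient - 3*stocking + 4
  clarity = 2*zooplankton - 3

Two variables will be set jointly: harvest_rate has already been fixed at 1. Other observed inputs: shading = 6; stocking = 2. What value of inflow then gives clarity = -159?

With harvest_rate held at 1:
Intervening on inflow fixes its value directly, overriding its dependence on harvest_rate.
Substituting into the nutrient equation gives nutrient = -inflow - 30.
zooplankton becomes -2*inflow - 62.
clarity becomes -4*inflow - 127.
Solve -4*inflow - 127 = -159: inflow = (-159 + 127) / -4 = 8.

inflow = 8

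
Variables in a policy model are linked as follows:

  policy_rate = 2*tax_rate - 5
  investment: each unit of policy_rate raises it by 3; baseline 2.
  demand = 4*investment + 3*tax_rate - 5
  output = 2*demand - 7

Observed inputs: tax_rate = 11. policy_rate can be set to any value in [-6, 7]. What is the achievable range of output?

Intervening on policy_rate fixes its value directly, overriding its dependence on tax_rate.
Substituting into the demand equation gives demand = 12*policy_rate + 36.
Substituting into the output equation gives output = 24*policy_rate + 65.
Linear in policy_rate, so extremes are at the endpoints: policy_rate = -6 gives output = -79; policy_rate = 7 gives output = 233.

-79 to 233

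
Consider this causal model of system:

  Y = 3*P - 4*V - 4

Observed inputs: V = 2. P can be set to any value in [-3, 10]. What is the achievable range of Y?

Substituting into the Y equation gives Y = 3*P - 12.
Linear in P, so extremes are at the endpoints: P = -3 gives Y = -21; P = 10 gives Y = 18.

-21 to 18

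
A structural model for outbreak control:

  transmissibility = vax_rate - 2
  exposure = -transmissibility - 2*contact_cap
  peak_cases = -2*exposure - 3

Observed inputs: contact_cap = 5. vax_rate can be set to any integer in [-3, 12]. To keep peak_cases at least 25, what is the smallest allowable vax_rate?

Substituting into the exposure equation gives exposure = -vax_rate - 8.
Substituting into the peak_cases equation gives peak_cases = 2*vax_rate + 13.
Require 2*vax_rate + 13 ≥ 25, so vax_rate ≥ 6.
The smallest integer in [-3, 12] satisfying this is 6.

vax_rate = 6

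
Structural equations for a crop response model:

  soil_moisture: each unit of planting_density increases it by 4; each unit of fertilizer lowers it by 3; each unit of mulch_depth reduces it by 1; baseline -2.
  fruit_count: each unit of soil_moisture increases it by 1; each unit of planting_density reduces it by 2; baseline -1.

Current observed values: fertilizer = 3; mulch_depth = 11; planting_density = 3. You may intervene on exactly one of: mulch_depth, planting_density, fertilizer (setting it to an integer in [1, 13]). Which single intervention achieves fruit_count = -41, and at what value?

set fertilizer = 11

Intervening on mulch_depth: fruit_count = -mulch_depth - 6. Reaching -41 requires mulch_depth = 35, outside [1, 13].
Intervening on planting_density: fruit_count = 2*planting_density - 23. Reaching -41 requires planting_density = -9, outside [1, 13].
Intervening on fertilizer: with other inputs at their observed values, fruit_count = -3*fertilizer - 8. Solving for -41 gives fertilizer = 11, within [1, 13].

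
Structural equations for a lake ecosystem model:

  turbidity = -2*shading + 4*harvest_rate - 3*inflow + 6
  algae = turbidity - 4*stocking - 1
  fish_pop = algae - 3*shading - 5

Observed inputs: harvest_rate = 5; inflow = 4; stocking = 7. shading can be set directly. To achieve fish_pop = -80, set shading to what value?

shading = 12

Substituting into the turbidity equation gives turbidity = -2*shading + 14.
This gives algae = -2*shading - 15.
Substituting into the fish_pop equation gives fish_pop = -5*shading - 20.
Solve -5*shading - 20 = -80: shading = (-80 + 20) / -5 = 12.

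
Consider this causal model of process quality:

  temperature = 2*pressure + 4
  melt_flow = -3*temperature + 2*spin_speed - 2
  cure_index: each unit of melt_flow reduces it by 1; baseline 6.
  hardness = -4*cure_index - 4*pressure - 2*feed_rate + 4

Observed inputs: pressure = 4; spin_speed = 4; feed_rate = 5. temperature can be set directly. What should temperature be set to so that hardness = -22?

temperature = 0

Intervening on temperature fixes its value directly, overriding its dependence on pressure.
Substituting into the melt_flow equation gives melt_flow = -3*temperature + 6.
So cure_index = 3*temperature.
So hardness = -12*temperature - 22.
Solve -12*temperature - 22 = -22: temperature = (-22 + 22) / -12 = 0.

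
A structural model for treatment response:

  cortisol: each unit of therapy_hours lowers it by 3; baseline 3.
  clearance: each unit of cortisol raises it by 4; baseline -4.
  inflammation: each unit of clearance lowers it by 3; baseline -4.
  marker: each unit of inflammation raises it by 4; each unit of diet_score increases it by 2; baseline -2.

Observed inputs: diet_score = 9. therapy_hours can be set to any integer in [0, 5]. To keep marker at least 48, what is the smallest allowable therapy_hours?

therapy_hours = 1

Substituting into the clearance equation gives clearance = -12*therapy_hours + 8.
Substituting into the inflammation equation gives inflammation = 36*therapy_hours - 28.
Substituting into the marker equation gives marker = 144*therapy_hours - 96.
Require 144*therapy_hours - 96 ≥ 48, so therapy_hours ≥ 1.
The smallest integer in [0, 5] satisfying this is 1.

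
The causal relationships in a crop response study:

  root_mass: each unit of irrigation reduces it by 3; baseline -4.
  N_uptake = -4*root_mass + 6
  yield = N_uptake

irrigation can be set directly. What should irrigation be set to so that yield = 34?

Substituting into the N_uptake equation gives N_uptake = 12*irrigation + 22.
Substituting into the yield equation gives yield = 12*irrigation + 22.
Solve 12*irrigation + 22 = 34: irrigation = (34 - 22) / 12 = 1.

irrigation = 1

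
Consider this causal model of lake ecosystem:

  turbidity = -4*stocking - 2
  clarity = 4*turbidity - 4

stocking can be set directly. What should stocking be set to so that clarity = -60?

Substituting into the clarity equation gives clarity = -16*stocking - 12.
Solve -16*stocking - 12 = -60: stocking = (-60 + 12) / -16 = 3.

stocking = 3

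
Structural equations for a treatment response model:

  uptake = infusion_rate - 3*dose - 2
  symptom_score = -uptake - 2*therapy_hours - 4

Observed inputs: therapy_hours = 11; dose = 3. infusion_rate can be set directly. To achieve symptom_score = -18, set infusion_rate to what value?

infusion_rate = 3

Substituting into the uptake equation gives uptake = infusion_rate - 11.
Substituting into the symptom_score equation gives symptom_score = -infusion_rate - 15.
Solve -infusion_rate - 15 = -18: infusion_rate = (-18 + 15) / -1 = 3.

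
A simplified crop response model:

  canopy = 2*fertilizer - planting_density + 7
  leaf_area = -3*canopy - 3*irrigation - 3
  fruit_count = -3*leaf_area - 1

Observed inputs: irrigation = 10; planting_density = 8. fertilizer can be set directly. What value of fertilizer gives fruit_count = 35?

fertilizer = -3

Substituting into the canopy equation gives canopy = 2*fertilizer - 1.
Substituting into the leaf_area equation gives leaf_area = -6*fertilizer - 30.
fruit_count becomes 18*fertilizer + 89.
Solve 18*fertilizer + 89 = 35: fertilizer = (35 - 89) / 18 = -3.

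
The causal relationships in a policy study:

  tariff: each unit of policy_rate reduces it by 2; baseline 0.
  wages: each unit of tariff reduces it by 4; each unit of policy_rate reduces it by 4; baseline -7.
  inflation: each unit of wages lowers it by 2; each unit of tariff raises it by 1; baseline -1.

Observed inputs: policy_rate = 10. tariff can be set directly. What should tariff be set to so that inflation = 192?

tariff = 11

Intervening on tariff fixes its value directly, overriding its dependence on policy_rate.
Substituting into the wages equation gives wages = -4*tariff - 47.
Substituting into the inflation equation gives inflation = 9*tariff + 93.
Solve 9*tariff + 93 = 192: tariff = (192 - 93) / 9 = 11.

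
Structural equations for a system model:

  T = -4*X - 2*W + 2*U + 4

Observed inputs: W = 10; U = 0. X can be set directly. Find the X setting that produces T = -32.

Substituting into the T equation gives T = -4*X - 16.
Solve -4*X - 16 = -32: X = (-32 + 16) / -4 = 4.

X = 4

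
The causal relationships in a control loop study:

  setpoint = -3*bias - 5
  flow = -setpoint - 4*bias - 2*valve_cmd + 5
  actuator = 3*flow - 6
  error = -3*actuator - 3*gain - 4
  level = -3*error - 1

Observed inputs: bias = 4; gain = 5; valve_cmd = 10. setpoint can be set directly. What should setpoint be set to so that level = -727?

setpoint = -4

Intervening on setpoint fixes its value directly, overriding its dependence on bias.
Substituting into the flow equation gives flow = -setpoint - 31.
actuator becomes -3*setpoint - 99.
Substituting into the error equation gives error = 9*setpoint + 278.
level becomes -27*setpoint - 835.
Solve -27*setpoint - 835 = -727: setpoint = (-727 + 835) / -27 = -4.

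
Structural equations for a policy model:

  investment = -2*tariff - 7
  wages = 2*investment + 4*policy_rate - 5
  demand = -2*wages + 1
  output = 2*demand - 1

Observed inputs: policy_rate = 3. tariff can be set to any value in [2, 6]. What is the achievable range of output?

61 to 125

Substituting into the wages equation gives wages = -4*tariff - 7.
Substituting into the demand equation gives demand = 8*tariff + 15.
Substituting into the output equation gives output = 16*tariff + 29.
Linear in tariff, so extremes are at the endpoints: tariff = 2 gives output = 61; tariff = 6 gives output = 125.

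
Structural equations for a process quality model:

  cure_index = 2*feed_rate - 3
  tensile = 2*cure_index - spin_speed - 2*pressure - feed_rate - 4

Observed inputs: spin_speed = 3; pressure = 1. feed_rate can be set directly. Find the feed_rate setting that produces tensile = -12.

feed_rate = 1

Substituting into the tensile equation gives tensile = 3*feed_rate - 15.
Solve 3*feed_rate - 15 = -12: feed_rate = (-12 + 15) / 3 = 1.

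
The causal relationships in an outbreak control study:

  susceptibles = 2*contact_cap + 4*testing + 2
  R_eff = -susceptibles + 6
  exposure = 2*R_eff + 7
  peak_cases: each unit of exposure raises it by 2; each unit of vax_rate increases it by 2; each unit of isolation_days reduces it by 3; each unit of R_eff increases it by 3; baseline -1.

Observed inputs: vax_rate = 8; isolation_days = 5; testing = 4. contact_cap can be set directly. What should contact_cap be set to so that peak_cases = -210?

contact_cap = 10

Substituting into the susceptibles equation gives susceptibles = 2*contact_cap + 18.
Substituting into the R_eff equation gives R_eff = -2*contact_cap - 12.
This gives exposure = -4*contact_cap - 17.
Substituting into the peak_cases equation gives peak_cases = -14*contact_cap - 70.
Solve -14*contact_cap - 70 = -210: contact_cap = (-210 + 70) / -14 = 10.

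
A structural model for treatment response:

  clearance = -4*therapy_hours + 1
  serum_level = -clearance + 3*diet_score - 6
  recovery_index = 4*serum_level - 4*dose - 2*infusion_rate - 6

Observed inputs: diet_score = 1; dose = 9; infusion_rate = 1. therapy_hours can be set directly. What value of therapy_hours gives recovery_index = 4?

Substituting into the serum_level equation gives serum_level = 4*therapy_hours - 4.
Substituting into the recovery_index equation gives recovery_index = 16*therapy_hours - 60.
Solve 16*therapy_hours - 60 = 4: therapy_hours = (4 + 60) / 16 = 4.

therapy_hours = 4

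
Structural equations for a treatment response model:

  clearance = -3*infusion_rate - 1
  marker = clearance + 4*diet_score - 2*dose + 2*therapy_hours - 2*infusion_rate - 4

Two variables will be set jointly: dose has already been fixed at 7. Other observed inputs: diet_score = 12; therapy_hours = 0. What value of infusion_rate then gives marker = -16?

infusion_rate = 9

With dose held at 7:
Substituting into the marker equation gives marker = -5*infusion_rate + 29.
Solve -5*infusion_rate + 29 = -16: infusion_rate = (-16 - 29) / -5 = 9.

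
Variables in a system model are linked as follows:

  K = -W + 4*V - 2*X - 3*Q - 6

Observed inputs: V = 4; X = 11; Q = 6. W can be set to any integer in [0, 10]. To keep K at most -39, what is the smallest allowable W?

Substituting into the K equation gives K = -W - 30.
Require -W - 30 ≤ -39, so W ≥ 9.
The smallest integer in [0, 10] satisfying this is 9.

W = 9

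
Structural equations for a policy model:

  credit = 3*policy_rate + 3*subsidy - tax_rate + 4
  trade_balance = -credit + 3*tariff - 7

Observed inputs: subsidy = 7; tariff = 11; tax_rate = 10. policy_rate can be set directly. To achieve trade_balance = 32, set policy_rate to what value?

Substituting into the credit equation gives credit = 3*policy_rate + 15.
This gives trade_balance = -3*policy_rate + 11.
Solve -3*policy_rate + 11 = 32: policy_rate = (32 - 11) / -3 = -7.

policy_rate = -7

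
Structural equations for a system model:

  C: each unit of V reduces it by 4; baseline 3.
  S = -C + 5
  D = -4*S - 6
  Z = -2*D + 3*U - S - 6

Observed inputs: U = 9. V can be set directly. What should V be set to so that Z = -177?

V = -8

Substituting into the S equation gives S = 4*V + 2.
D becomes -16*V - 14.
So Z = 28*V + 47.
Solve 28*V + 47 = -177: V = (-177 - 47) / 28 = -8.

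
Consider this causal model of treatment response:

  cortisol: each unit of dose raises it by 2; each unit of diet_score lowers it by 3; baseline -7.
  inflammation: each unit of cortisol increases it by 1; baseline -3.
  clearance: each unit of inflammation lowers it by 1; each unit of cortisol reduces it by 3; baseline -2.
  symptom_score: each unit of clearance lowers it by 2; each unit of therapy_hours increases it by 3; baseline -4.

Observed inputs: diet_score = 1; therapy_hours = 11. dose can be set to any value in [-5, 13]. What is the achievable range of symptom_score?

Substituting into the cortisol equation gives cortisol = 2*dose - 10.
Substituting into the inflammation equation gives inflammation = 2*dose - 13.
Substituting into the clearance equation gives clearance = -8*dose + 41.
symptom_score becomes 16*dose - 53.
Linear in dose, so extremes are at the endpoints: dose = -5 gives symptom_score = -133; dose = 13 gives symptom_score = 155.

-133 to 155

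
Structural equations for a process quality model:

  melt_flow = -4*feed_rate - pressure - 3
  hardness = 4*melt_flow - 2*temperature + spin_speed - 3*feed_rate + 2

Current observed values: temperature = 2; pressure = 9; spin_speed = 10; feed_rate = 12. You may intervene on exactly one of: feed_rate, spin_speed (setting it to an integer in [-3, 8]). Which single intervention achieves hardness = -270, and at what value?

Intervening on feed_rate: hardness = -19*feed_rate - 40. Reaching -270 requires feed_rate = 230/19, not an integer.
Intervening on spin_speed: with other inputs at their observed values, hardness = spin_speed - 278. Solving for -270 gives spin_speed = 8, within [-3, 8].

set spin_speed = 8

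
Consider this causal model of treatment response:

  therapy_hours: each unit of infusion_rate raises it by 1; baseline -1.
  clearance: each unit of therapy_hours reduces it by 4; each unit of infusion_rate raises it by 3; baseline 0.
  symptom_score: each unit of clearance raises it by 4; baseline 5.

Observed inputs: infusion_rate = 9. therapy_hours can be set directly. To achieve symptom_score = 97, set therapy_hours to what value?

therapy_hours = 1

Intervening on therapy_hours fixes its value directly, overriding its dependence on infusion_rate.
Substituting into the clearance equation gives clearance = -4*therapy_hours + 27.
Substituting into the symptom_score equation gives symptom_score = -16*therapy_hours + 113.
Solve -16*therapy_hours + 113 = 97: therapy_hours = (97 - 113) / -16 = 1.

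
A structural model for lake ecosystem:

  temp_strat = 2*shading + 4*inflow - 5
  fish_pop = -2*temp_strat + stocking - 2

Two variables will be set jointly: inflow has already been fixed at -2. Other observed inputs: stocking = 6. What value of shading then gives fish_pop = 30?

With inflow held at -2:
Substituting into the temp_strat equation gives temp_strat = 2*shading - 13.
Substituting into the fish_pop equation gives fish_pop = -4*shading + 30.
Solve -4*shading + 30 = 30: shading = (30 - 30) / -4 = 0.

shading = 0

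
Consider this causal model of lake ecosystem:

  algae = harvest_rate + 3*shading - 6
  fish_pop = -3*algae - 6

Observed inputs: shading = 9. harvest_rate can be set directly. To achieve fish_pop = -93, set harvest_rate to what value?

Substituting into the algae equation gives algae = harvest_rate + 21.
Substituting into the fish_pop equation gives fish_pop = -3*harvest_rate - 69.
Solve -3*harvest_rate - 69 = -93: harvest_rate = (-93 + 69) / -3 = 8.

harvest_rate = 8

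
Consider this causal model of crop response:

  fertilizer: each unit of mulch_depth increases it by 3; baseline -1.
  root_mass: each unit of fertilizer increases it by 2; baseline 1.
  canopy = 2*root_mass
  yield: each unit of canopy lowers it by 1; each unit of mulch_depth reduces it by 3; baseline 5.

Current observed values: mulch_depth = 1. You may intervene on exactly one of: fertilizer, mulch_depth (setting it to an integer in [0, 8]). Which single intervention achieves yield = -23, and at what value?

set mulch_depth = 2

Intervening on fertilizer: yield = -4*fertilizer. Reaching -23 requires fertilizer = 23/4, not an integer.
Intervening on mulch_depth: with other inputs at their observed values, yield = -15*mulch_depth + 7. Solving for -23 gives mulch_depth = 2, within [0, 8].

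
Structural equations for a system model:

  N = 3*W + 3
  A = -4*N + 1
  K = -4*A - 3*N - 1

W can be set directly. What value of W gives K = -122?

W = -4

Substituting into the A equation gives A = -12*W - 11.
This gives K = 39*W + 34.
Solve 39*W + 34 = -122: W = (-122 - 34) / 39 = -4.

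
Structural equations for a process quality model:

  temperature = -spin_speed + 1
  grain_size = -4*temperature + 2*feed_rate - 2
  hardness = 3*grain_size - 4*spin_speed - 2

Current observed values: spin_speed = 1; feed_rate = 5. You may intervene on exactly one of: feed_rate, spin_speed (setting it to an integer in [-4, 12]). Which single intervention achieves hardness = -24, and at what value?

Intervening on feed_rate: with other inputs at their observed values, hardness = 6*feed_rate - 12. Solving for -24 gives feed_rate = -2, within [-4, 12].
Intervening on spin_speed: hardness = 8*spin_speed + 10. Reaching -24 requires spin_speed = -17/4, not an integer.

set feed_rate = -2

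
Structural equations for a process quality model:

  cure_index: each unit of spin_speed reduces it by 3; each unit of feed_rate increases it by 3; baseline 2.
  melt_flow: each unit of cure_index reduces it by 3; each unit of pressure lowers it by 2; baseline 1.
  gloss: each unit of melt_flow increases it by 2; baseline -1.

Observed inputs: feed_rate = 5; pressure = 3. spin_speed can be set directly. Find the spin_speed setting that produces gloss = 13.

Substituting into the cure_index equation gives cure_index = -3*spin_speed + 17.
melt_flow becomes 9*spin_speed - 56.
Substituting into the gloss equation gives gloss = 18*spin_speed - 113.
Solve 18*spin_speed - 113 = 13: spin_speed = (13 + 113) / 18 = 7.

spin_speed = 7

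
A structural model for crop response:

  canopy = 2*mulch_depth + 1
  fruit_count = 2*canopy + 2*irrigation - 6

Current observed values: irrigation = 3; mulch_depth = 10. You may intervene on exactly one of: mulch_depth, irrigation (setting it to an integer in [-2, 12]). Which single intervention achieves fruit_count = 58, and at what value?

set irrigation = 11

Intervening on mulch_depth: fruit_count = 4*mulch_depth + 2. Reaching 58 requires mulch_depth = 14, outside [-2, 12].
Intervening on irrigation: with other inputs at their observed values, fruit_count = 2*irrigation + 36. Solving for 58 gives irrigation = 11, within [-2, 12].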